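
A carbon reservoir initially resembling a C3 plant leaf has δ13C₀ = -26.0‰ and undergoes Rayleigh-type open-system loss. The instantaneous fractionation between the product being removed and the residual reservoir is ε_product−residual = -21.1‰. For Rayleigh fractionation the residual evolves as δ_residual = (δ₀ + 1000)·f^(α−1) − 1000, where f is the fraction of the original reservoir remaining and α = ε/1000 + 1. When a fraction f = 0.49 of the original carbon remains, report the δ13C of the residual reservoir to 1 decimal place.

-11.2‰

Rayleigh residual: δ_res = (δ₀ + 1000)·f^(α−1) − 1000
α = ε/1000 + 1 = 0.97890, so α − 1 = -0.02110
f^(α−1) = 0.49^(-0.02110) = 1.015166
δ_res = (-26.0 + 1000) × 1.015166 − 1000 = 988.771 − 1000 = -11.23‰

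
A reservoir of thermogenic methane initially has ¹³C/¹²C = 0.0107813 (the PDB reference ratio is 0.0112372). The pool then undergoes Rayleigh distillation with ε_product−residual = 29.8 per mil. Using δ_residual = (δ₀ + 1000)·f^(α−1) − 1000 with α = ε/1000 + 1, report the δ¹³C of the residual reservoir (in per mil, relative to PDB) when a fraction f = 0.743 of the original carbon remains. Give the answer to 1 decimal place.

-49.0 per mil

δ₀ = (0.0107813/0.0112372 − 1)×1000 = (0.959429 − 1)×1000 = -40.571 per mil
α − 1 = ε/1000 = 0.0298
f^(α−1) = 0.743^(0.0298) = 0.991187
δ_res = (-40.571 + 1000) × 0.991187 − 1000 = 950.974 − 1000 = -49.03 per mil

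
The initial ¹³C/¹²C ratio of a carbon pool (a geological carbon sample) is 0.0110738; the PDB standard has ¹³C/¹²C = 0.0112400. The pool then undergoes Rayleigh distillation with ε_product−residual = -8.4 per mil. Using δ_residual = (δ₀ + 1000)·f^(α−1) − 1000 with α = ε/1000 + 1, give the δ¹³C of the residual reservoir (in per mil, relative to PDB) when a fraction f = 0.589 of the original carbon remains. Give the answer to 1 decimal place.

δ₀ = (0.0110738/0.0112400 − 1)×1000 = (0.985214 − 1)×1000 = -14.786 per mil
α − 1 = ε/1000 = -0.0084
f^(α−1) = 0.589^(-0.0084) = 1.004456
δ_res = (-14.786 + 1000) × 1.004456 − 1000 = 989.604 − 1000 = -10.40 per mil

-10.4 per mil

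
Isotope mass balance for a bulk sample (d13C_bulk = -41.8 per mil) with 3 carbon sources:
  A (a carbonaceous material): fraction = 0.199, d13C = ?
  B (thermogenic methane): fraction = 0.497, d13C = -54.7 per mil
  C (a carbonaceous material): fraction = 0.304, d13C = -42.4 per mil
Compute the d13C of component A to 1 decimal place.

-8.7 per mil

Isotope mass balance: δ_bulk = Σ fᵢ·δᵢ.
-41.8 = 0.199×δ_A + 0.497×(-54.7) + 0.304×(-42.4)
0.199·δ_A = -41.8 − (-40.075) = -1.724
δ_A = -1.724 / 0.199 = -8.67 per mil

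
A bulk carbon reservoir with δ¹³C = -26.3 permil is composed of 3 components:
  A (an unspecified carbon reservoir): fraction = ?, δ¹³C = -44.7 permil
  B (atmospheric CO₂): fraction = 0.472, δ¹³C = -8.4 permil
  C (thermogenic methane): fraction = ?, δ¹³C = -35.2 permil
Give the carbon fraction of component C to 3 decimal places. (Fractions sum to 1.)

Let f_C and f_A be the unknown fractions; fractions sum to 1 so f_C + f_A = 0.528.
Mass balance: Σ fᵢ·δᵢ = δ_bulk ⇒ f_C·(-35.2) + f_A·(-44.7) = -26.3 − (-3.965) = -22.335
Substitute f_A = 0.528 − f_C:
f_C·(-35.2 − -44.7) = -22.335 − 0.528×(-44.7) = 1.266
f_C = 1.266 / 9.5 = 0.1333

0.133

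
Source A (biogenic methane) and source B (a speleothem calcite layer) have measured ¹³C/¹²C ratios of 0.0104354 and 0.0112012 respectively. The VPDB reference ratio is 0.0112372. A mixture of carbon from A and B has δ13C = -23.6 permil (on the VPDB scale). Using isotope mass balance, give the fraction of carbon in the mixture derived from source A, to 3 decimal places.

δ_A = (0.0104354/0.0112372 − 1)×1000 = (0.928648 − 1)×1000 = -71.352 permil
δ_B = (0.0112012/0.0112372 − 1)×1000 = (0.996796 − 1)×1000 = -3.204 permil
f_A = (δ_mix − δ_B)/(δ_A − δ_B) = (-23.6 − (-3.204))/(-71.352 − (-3.204))
f_A = -20.396 / -68.149 = 0.2993

0.299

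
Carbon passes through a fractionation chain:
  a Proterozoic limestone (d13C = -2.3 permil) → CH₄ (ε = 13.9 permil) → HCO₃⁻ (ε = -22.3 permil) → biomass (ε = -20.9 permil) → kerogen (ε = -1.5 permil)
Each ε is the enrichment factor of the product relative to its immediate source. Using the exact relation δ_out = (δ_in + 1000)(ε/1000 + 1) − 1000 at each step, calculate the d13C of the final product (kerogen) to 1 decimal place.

step 1: δ = (-2.30 + 1000)·(13.9/1000 + 1) − 1000 = 11.57 permil
step 2: δ = (11.57 + 1000)·(-22.3/1000 + 1) − 1000 = -10.99 permil
step 3: δ = (-10.99 + 1000)·(-20.9/1000 + 1) − 1000 = -31.66 permil
step 4: δ = (-31.66 + 1000)·(-1.5/1000 + 1) − 1000 = -33.11 permil

-33.1 permil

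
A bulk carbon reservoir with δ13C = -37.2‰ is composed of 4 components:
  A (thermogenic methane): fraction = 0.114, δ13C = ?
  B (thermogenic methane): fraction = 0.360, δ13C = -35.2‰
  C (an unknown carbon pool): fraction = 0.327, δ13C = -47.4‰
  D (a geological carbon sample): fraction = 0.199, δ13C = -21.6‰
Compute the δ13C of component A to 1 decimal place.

-41.5‰

Isotope mass balance: δ_bulk = Σ fᵢ·δᵢ.
-37.2 = 0.114×δ_A + 0.360×(-35.2) + 0.327×(-47.4) + 0.199×(-21.6)
0.114·δ_A = -37.2 − (-32.470) = -4.730
δ_A = -4.730 / 0.114 = -41.49‰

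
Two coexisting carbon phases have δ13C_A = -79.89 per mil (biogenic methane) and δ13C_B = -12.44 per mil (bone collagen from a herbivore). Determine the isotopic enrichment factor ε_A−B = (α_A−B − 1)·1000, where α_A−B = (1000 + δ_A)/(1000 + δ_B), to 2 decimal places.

α_A−B = (1000 + -79.89) / (1000 + -12.44) = 920.11 / 987.56 = 0.931700
ε_A−B = (0.931700 − 1) × 1000 = -68.300 per mil
(The approximation ε ≈ δ_A − δ_B would give -67.45 per mil.)

-68.30 per mil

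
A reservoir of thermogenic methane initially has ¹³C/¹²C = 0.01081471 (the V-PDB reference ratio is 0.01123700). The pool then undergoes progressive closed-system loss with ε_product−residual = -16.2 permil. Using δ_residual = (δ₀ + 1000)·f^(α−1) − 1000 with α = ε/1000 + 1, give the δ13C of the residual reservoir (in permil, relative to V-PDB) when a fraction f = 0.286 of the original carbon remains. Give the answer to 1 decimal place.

δ₀ = (0.01081471/0.01123700 − 1)×1000 = (0.962420 − 1)×1000 = -37.580 permil
α − 1 = ε/1000 = -0.0162
f^(α−1) = 0.286^(-0.0162) = 1.020486
δ_res = (-37.580 + 1000) × 1.020486 − 1000 = 982.135 − 1000 = -17.86 permil

-17.9 permil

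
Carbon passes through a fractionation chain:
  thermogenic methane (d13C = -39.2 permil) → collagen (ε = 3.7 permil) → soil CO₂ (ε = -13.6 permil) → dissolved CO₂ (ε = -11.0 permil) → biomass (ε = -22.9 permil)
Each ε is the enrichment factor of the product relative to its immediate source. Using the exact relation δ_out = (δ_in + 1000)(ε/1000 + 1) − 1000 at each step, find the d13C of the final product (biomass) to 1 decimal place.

step 1: δ = (-39.20 + 1000)·(3.7/1000 + 1) − 1000 = -35.65 permil
step 2: δ = (-35.65 + 1000)·(-13.6/1000 + 1) − 1000 = -48.76 permil
step 3: δ = (-48.76 + 1000)·(-11.0/1000 + 1) − 1000 = -59.22 permil
step 4: δ = (-59.22 + 1000)·(-22.9/1000 + 1) − 1000 = -80.77 permil

-80.8 permil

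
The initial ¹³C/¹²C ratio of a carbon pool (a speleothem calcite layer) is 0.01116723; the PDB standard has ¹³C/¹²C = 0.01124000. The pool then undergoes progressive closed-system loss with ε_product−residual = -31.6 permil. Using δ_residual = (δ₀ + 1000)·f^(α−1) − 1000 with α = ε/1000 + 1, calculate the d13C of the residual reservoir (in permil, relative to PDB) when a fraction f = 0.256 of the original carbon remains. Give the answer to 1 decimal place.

δ₀ = (0.01116723/0.01124000 − 1)×1000 = (0.993526 − 1)×1000 = -6.474 permil
α − 1 = ε/1000 = -0.0316
f^(α−1) = 0.256^(-0.0316) = 1.043998
δ_res = (-6.474 + 1000) × 1.043998 − 1000 = 1037.239 − 1000 = 37.24 permil

37.2 permil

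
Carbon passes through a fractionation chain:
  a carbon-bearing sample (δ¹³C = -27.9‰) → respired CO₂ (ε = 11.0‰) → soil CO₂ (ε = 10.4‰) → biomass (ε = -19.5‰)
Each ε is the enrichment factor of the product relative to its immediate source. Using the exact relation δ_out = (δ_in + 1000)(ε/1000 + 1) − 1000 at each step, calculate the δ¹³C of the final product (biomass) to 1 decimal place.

-26.3‰

step 1: δ = (-27.90 + 1000)·(11.0/1000 + 1) − 1000 = -17.21‰
step 2: δ = (-17.21 + 1000)·(10.4/1000 + 1) − 1000 = -6.99‰
step 3: δ = (-6.99 + 1000)·(-19.5/1000 + 1) − 1000 = -26.35‰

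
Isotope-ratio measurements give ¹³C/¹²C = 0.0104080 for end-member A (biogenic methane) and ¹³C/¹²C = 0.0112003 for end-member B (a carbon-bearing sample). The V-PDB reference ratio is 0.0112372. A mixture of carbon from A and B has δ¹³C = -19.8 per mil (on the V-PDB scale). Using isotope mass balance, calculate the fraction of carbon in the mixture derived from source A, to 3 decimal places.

0.234

δ_A = (0.0104080/0.0112372 − 1)×1000 = (0.926209 − 1)×1000 = -73.791 per mil
δ_B = (0.0112003/0.0112372 − 1)×1000 = (0.996716 − 1)×1000 = -3.284 per mil
f_A = (δ_mix − δ_B)/(δ_A − δ_B) = (-19.8 − (-3.284))/(-73.791 − (-3.284))
f_A = -16.516 / -70.507 = 0.2343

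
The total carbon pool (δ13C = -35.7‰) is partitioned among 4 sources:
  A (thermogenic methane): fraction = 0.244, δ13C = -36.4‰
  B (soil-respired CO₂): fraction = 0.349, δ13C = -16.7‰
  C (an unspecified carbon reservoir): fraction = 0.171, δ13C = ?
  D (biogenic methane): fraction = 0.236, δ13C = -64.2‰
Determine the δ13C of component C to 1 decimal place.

Isotope mass balance: δ_bulk = Σ fᵢ·δᵢ.
-35.7 = 0.244×(-36.4) + 0.349×(-16.7) + 0.171×δ_C + 0.236×(-64.2)
0.171·δ_C = -35.7 − (-29.861) = -5.839
δ_C = -5.839 / 0.171 = -34.15‰

-34.1‰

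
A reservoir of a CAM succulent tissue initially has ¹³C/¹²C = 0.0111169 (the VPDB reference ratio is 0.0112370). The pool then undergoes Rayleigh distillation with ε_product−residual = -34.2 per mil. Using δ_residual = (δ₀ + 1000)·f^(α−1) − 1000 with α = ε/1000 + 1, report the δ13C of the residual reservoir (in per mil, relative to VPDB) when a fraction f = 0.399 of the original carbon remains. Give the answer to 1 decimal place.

20.9 per mil

δ₀ = (0.0111169/0.0112370 − 1)×1000 = (0.989312 − 1)×1000 = -10.688 per mil
α − 1 = ε/1000 = -0.0342
f^(α−1) = 0.399^(-0.0342) = 1.031922
δ_res = (-10.688 + 1000) × 1.031922 − 1000 = 1020.893 − 1000 = 20.89 per mil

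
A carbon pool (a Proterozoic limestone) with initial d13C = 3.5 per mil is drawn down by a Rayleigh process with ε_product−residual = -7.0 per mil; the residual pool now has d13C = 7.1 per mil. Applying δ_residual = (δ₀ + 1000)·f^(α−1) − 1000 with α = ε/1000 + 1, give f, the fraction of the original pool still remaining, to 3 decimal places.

α − 1 = ε/1000 = -0.0070
(δ_res + 1000)/(δ₀ + 1000) = (7.1 + 1000)/(3.5 + 1000) = 1007.1/1003.5 = 1.003587
f = 1.003587^(1/-0.0070) = exp(ln(1.003587)/-0.0070) = exp(0.00358/-0.0070)
f = exp(-0.5116) = 0.5996

0.600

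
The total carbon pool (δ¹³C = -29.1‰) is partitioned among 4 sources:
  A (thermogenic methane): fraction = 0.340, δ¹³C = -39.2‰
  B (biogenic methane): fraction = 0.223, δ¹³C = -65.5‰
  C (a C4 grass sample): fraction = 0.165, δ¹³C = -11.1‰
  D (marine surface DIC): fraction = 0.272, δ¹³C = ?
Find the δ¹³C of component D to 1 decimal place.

2.4‰

Isotope mass balance: δ_bulk = Σ fᵢ·δᵢ.
-29.1 = 0.340×(-39.2) + 0.223×(-65.5) + 0.165×(-11.1) + 0.272×δ_D
0.272·δ_D = -29.1 − (-29.766) = 0.666
δ_D = 0.666 / 0.272 = 2.45‰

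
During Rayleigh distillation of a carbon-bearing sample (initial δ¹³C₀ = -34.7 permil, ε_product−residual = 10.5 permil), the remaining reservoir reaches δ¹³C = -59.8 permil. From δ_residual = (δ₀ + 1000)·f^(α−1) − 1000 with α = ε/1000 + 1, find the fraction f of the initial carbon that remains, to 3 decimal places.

0.081

α − 1 = ε/1000 = 0.0105
(δ_res + 1000)/(δ₀ + 1000) = (-59.8 + 1000)/(-34.7 + 1000) = 940.2/965.3 = 0.973998
f = 0.973998^(1/0.0105) = exp(ln(0.973998)/0.0105) = exp(-0.02635/0.0105)
f = exp(-2.5092) = 0.0813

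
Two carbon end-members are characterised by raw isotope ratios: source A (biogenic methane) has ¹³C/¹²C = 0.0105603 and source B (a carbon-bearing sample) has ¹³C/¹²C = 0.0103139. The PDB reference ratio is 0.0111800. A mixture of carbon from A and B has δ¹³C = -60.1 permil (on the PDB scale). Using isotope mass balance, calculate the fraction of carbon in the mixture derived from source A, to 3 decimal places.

0.788

δ_A = (0.0105603/0.0111800 − 1)×1000 = (0.944571 − 1)×1000 = -55.429 permil
δ_B = (0.0103139/0.0111800 − 1)×1000 = (0.922531 − 1)×1000 = -77.469 permil
f_A = (δ_mix − δ_B)/(δ_A − δ_B) = (-60.1 − (-77.469))/(-55.429 − (-77.469))
f_A = 17.369 / 22.039 = 0.7881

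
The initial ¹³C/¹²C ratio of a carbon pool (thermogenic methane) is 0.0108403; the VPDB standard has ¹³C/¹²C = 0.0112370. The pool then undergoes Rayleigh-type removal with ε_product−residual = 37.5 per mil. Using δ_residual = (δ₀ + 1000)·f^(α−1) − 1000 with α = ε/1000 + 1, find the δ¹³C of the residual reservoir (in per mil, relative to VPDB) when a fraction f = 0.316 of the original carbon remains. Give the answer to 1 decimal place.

δ₀ = (0.0108403/0.0112370 − 1)×1000 = (0.964697 − 1)×1000 = -35.303 per mil
α − 1 = ε/1000 = 0.0375
f^(α−1) = 0.316^(0.0375) = 0.957719
δ_res = (-35.303 + 1000) × 0.957719 − 1000 = 923.909 − 1000 = -76.09 per mil

-76.1 per mil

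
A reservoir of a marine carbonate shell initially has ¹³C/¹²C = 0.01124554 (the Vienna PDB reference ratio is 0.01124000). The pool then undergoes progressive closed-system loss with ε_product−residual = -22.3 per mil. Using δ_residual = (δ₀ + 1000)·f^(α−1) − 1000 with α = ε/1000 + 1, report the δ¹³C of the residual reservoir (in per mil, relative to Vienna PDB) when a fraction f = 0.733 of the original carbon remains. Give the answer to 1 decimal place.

7.4 per mil

δ₀ = (0.01124554/0.01124000 − 1)×1000 = (1.000493 − 1)×1000 = 0.493 per mil
α − 1 = ε/1000 = -0.0223
f^(α−1) = 0.733^(-0.0223) = 1.006951
δ_res = (0.493 + 1000) × 1.006951 − 1000 = 1007.447 − 1000 = 7.45 per mil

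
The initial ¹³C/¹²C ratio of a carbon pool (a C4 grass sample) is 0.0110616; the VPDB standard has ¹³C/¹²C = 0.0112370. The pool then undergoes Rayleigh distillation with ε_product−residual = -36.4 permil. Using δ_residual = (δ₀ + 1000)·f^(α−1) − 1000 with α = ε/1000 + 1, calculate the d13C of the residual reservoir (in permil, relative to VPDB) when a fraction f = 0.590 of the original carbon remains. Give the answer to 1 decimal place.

δ₀ = (0.0110616/0.0112370 − 1)×1000 = (0.984391 − 1)×1000 = -15.609 permil
α − 1 = ε/1000 = -0.0364
f^(α−1) = 0.590^(-0.0364) = 1.019391
δ_res = (-15.609 + 1000) × 1.019391 − 1000 = 1003.480 − 1000 = 3.48 permil

3.5 permil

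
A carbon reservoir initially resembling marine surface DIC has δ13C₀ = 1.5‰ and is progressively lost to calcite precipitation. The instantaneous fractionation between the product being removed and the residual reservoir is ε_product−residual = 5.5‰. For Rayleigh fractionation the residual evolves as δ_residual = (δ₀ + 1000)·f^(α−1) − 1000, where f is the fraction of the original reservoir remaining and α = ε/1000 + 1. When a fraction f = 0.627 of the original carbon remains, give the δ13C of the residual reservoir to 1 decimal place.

-1.1‰

Rayleigh residual: δ_res = (δ₀ + 1000)·f^(α−1) − 1000
α = ε/1000 + 1 = 1.00550, so α − 1 = 0.00550
f^(α−1) = 0.627^(0.00550) = 0.997436
δ_res = (1.5 + 1000) × 0.997436 − 1000 = 998.932 − 1000 = -1.07‰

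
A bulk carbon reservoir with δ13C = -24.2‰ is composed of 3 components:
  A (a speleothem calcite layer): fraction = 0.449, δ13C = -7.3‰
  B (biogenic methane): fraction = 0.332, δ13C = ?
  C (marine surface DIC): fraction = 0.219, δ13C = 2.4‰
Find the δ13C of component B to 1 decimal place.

-64.6‰

Isotope mass balance: δ_bulk = Σ fᵢ·δᵢ.
-24.2 = 0.449×(-7.3) + 0.332×δ_B + 0.219×(2.4)
0.332·δ_B = -24.2 − (-2.752) = -21.448
δ_B = -21.448 / 0.332 = -64.60‰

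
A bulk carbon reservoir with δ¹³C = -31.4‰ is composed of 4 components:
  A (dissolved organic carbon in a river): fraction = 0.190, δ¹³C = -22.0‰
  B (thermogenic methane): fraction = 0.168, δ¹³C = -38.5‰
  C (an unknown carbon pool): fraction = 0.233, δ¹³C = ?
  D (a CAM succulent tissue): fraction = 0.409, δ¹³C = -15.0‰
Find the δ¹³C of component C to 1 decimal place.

-62.7‰

Isotope mass balance: δ_bulk = Σ fᵢ·δᵢ.
-31.4 = 0.190×(-22.0) + 0.168×(-38.5) + 0.233×δ_C + 0.409×(-15.0)
0.233·δ_C = -31.4 − (-16.783) = -14.617
δ_C = -14.617 / 0.233 = -62.73‰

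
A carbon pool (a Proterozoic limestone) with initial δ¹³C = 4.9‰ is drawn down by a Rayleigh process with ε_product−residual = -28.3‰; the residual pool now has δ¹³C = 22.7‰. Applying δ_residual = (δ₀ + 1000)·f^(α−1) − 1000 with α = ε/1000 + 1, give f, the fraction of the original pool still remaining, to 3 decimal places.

0.538

α − 1 = ε/1000 = -0.0283
(δ_res + 1000)/(δ₀ + 1000) = (22.7 + 1000)/(4.9 + 1000) = 1022.7/1004.9 = 1.017713
f = 1.017713^(1/-0.0283) = exp(ln(1.017713)/-0.0283) = exp(0.01756/-0.0283)
f = exp(-0.6204) = 0.5377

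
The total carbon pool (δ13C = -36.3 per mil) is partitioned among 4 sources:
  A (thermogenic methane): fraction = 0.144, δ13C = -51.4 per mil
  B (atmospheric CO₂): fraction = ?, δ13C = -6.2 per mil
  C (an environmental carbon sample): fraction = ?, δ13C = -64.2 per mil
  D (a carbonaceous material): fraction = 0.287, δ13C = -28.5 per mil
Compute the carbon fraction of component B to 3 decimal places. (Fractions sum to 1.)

0.273

Let f_B and f_C be the unknown fractions; fractions sum to 1 so f_B + f_C = 0.569.
Mass balance: Σ fᵢ·δᵢ = δ_bulk ⇒ f_B·(-6.2) + f_C·(-64.2) = -36.3 − (-15.581) = -20.719
Substitute f_C = 0.569 − f_B:
f_B·(-6.2 − -64.2) = -20.719 − 0.569×(-64.2) = 15.811
f_B = 15.811 / 58.0 = 0.2726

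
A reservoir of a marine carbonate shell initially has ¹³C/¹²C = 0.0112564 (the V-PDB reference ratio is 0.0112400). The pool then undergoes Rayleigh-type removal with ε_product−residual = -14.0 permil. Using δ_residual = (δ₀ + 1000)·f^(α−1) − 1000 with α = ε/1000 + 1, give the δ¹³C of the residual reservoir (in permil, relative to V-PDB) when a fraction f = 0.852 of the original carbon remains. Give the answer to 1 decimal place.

3.7 permil

δ₀ = (0.0112564/0.0112400 − 1)×1000 = (1.001459 − 1)×1000 = 1.459 permil
α − 1 = ε/1000 = -0.0140
f^(α−1) = 0.852^(-0.0140) = 1.002245
δ_res = (1.459 + 1000) × 1.002245 − 1000 = 1003.707 − 1000 = 3.71 permil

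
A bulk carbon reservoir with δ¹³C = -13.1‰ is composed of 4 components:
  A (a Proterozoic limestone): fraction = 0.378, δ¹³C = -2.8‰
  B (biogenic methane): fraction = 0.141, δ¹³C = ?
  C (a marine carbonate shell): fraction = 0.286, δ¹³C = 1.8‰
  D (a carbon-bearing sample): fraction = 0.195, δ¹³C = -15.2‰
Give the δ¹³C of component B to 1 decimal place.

Isotope mass balance: δ_bulk = Σ fᵢ·δᵢ.
-13.1 = 0.378×(-2.8) + 0.141×δ_B + 0.286×(1.8) + 0.195×(-15.2)
0.141·δ_B = -13.1 − (-3.508) = -9.592
δ_B = -9.592 / 0.141 = -68.03‰

-68.0‰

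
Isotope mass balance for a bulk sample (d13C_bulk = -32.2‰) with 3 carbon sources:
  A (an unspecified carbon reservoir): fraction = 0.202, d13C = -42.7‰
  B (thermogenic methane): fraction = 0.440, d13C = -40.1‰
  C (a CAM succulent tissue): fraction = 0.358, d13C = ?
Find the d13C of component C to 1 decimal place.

-16.6‰

Isotope mass balance: δ_bulk = Σ fᵢ·δᵢ.
-32.2 = 0.202×(-42.7) + 0.440×(-40.1) + 0.358×δ_C
0.358·δ_C = -32.2 − (-26.269) = -5.931
δ_C = -5.931 / 0.358 = -16.57‰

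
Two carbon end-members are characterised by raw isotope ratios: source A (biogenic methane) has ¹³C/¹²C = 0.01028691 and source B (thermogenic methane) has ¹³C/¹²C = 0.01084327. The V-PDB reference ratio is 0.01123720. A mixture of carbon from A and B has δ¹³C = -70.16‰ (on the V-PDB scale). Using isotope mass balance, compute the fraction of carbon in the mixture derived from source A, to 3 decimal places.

0.709

δ_A = (0.01028691/0.01123720 − 1)×1000 = (0.915434 − 1)×1000 = -84.566‰
δ_B = (0.01084327/0.01123720 − 1)×1000 = (0.964944 − 1)×1000 = -35.056‰
f_A = (δ_mix − δ_B)/(δ_A − δ_B) = (-70.16 − (-35.056))/(-84.566 − (-35.056))
f_A = -35.104 / -49.511 = 0.7090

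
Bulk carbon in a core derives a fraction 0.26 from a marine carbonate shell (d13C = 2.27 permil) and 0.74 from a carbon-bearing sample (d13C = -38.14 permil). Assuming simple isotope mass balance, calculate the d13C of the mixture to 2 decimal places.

-27.63 permil

δ_mix = f_A·δ_A + f_B·δ_B
δ_mix = 0.26 × (2.27) + 0.74 × (-38.14)
δ_mix = 0.590 + -28.224 = -27.633 permil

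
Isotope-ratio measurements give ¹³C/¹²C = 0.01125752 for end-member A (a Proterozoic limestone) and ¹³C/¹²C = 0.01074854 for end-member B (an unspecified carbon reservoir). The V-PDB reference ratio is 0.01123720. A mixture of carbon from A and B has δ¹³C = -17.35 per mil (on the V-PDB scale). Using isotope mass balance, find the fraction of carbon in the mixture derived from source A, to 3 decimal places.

0.577

δ_A = (0.01125752/0.01123720 − 1)×1000 = (1.001808 − 1)×1000 = 1.808 per mil
δ_B = (0.01074854/0.01123720 − 1)×1000 = (0.956514 − 1)×1000 = -43.486 per mil
f_A = (δ_mix − δ_B)/(δ_A − δ_B) = (-17.35 − (-43.486))/(1.808 − (-43.486))
f_A = 26.136 / 45.294 = 0.5770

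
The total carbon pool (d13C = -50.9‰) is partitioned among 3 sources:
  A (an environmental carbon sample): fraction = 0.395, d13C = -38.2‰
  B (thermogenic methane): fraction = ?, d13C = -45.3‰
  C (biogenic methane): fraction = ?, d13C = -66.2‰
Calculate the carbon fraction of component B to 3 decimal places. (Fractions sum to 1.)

0.203

Let f_B and f_C be the unknown fractions; fractions sum to 1 so f_B + f_C = 0.605.
Mass balance: Σ fᵢ·δᵢ = δ_bulk ⇒ f_B·(-45.3) + f_C·(-66.2) = -50.9 − (-15.089) = -35.811
Substitute f_C = 0.605 − f_B:
f_B·(-45.3 − -66.2) = -35.811 − 0.605×(-66.2) = 4.240
f_B = 4.240 / 20.9 = 0.2029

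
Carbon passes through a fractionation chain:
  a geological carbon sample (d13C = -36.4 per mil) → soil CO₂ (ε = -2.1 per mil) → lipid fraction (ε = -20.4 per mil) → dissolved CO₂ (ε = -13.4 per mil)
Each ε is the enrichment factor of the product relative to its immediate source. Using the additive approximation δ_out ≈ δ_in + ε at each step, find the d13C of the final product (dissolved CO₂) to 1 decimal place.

step 1: δ ≈ -36.4 + (-2.1) = -38.5 per mil
step 2: δ ≈ -38.5 + (-20.4) = -58.9 per mil
step 3: δ ≈ -58.9 + (-13.4) = -72.3 per mil

-72.3 per mil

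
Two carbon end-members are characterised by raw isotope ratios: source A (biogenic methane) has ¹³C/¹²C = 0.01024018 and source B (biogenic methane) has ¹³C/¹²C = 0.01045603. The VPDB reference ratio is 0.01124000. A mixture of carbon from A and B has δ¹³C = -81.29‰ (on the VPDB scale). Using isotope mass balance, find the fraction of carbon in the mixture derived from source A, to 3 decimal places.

δ_A = (0.01024018/0.01124000 − 1)×1000 = (0.911048 − 1)×1000 = -88.952‰
δ_B = (0.01045603/0.01124000 − 1)×1000 = (0.930252 − 1)×1000 = -69.748‰
f_A = (δ_mix − δ_B)/(δ_A − δ_B) = (-81.29 − (-69.748))/(-88.952 − (-69.748))
f_A = -11.542 / -19.204 = 0.6010

0.601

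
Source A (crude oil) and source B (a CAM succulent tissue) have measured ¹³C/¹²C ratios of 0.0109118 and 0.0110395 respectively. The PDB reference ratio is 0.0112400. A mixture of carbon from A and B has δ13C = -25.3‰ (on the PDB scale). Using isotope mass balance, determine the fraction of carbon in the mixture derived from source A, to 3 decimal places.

δ_A = (0.0109118/0.0112400 − 1)×1000 = (0.970801 − 1)×1000 = -29.199‰
δ_B = (0.0110395/0.0112400 − 1)×1000 = (0.982162 − 1)×1000 = -17.838‰
f_A = (δ_mix − δ_B)/(δ_A − δ_B) = (-25.3 − (-17.838))/(-29.199 − (-17.838))
f_A = -7.462 / -11.361 = 0.6568

0.657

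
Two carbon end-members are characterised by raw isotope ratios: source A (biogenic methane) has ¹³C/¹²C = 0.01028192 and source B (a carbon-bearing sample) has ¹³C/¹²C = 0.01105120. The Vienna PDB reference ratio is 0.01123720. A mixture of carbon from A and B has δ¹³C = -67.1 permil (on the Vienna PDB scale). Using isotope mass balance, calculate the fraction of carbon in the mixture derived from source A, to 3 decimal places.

0.738

δ_A = (0.01028192/0.01123720 − 1)×1000 = (0.914989 − 1)×1000 = -85.011 permil
δ_B = (0.01105120/0.01123720 − 1)×1000 = (0.983448 − 1)×1000 = -16.552 permil
f_A = (δ_mix − δ_B)/(δ_A − δ_B) = (-67.1 − (-16.552))/(-85.011 − (-16.552))
f_A = -50.548 / -68.458 = 0.7384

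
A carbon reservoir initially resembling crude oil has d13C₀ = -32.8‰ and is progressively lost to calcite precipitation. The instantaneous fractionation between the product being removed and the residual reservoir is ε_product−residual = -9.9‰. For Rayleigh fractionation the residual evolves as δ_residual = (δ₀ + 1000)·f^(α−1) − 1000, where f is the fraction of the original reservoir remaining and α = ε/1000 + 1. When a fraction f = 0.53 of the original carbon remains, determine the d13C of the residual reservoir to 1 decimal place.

Rayleigh residual: δ_res = (δ₀ + 1000)·f^(α−1) − 1000
α = ε/1000 + 1 = 0.99010, so α − 1 = -0.00990
f^(α−1) = 0.53^(-0.00990) = 1.006305
δ_res = (-32.8 + 1000) × 1.006305 − 1000 = 973.298 − 1000 = -26.70‰

-26.7‰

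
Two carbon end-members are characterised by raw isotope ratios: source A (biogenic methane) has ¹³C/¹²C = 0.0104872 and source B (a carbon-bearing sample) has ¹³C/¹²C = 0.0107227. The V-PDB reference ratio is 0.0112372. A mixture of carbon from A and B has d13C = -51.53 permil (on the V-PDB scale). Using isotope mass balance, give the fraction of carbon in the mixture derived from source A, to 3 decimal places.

0.274

δ_A = (0.0104872/0.0112372 − 1)×1000 = (0.933257 − 1)×1000 = -66.743 permil
δ_B = (0.0107227/0.0112372 − 1)×1000 = (0.954215 − 1)×1000 = -45.785 permil
f_A = (δ_mix − δ_B)/(δ_A − δ_B) = (-51.53 − (-45.785))/(-66.743 − (-45.785))
f_A = -5.745 / -20.957 = 0.2741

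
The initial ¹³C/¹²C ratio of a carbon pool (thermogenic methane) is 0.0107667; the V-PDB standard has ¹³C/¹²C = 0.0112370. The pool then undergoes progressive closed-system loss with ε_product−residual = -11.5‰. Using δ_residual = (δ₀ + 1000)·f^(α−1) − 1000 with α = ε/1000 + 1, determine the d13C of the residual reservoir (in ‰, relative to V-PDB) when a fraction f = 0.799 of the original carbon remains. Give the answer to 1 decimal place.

δ₀ = (0.0107667/0.0112370 − 1)×1000 = (0.958147 − 1)×1000 = -41.853‰
α − 1 = ε/1000 = -0.0115
f^(α−1) = 0.799^(-0.0115) = 1.002584
δ_res = (-41.853 + 1000) × 1.002584 − 1000 = 960.623 − 1000 = -39.38‰

-39.4‰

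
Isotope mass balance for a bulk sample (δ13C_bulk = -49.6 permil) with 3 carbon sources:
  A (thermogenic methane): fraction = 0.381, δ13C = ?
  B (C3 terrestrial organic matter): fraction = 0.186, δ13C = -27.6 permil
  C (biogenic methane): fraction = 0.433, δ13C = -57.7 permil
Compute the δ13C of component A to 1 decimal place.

-51.1 permil

Isotope mass balance: δ_bulk = Σ fᵢ·δᵢ.
-49.6 = 0.381×δ_A + 0.186×(-27.6) + 0.433×(-57.7)
0.381·δ_A = -49.6 − (-30.118) = -19.482
δ_A = -19.482 / 0.381 = -51.13 permil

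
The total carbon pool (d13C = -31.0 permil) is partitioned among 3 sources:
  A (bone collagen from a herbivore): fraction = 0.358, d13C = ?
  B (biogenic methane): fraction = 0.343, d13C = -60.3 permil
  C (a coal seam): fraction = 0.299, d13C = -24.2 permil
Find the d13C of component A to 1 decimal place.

-8.6 permil

Isotope mass balance: δ_bulk = Σ fᵢ·δᵢ.
-31.0 = 0.358×δ_A + 0.343×(-60.3) + 0.299×(-24.2)
0.358·δ_A = -31.0 − (-27.919) = -3.081
δ_A = -3.081 / 0.358 = -8.61 permil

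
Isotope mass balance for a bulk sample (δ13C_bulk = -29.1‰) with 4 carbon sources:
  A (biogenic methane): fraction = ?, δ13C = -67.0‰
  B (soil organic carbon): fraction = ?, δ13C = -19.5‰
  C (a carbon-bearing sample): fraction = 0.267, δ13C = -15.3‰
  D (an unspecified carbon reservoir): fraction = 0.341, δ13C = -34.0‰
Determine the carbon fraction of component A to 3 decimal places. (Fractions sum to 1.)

Let f_A and f_B be the unknown fractions; fractions sum to 1 so f_A + f_B = 0.392.
Mass balance: Σ fᵢ·δᵢ = δ_bulk ⇒ f_A·(-67.0) + f_B·(-19.5) = -29.1 − (-15.679) = -13.421
Substitute f_B = 0.392 − f_A:
f_A·(-67.0 − -19.5) = -13.421 − 0.392×(-19.5) = -5.777
f_A = -5.777 / -47.5 = 0.1216

0.122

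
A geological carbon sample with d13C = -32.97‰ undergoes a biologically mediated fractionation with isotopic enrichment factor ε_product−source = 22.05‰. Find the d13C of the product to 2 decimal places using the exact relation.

To first order, δ_product ≈ δ_source + ε = -10.92‰.
Exactly, δ_product = (δ_source + 1000)·(ε/1000 + 1) − 1000.
δ_product = (-32.97 + 1000) × (22.05/1000 + 1) − 1000
δ_product = -11.647‰

-11.65‰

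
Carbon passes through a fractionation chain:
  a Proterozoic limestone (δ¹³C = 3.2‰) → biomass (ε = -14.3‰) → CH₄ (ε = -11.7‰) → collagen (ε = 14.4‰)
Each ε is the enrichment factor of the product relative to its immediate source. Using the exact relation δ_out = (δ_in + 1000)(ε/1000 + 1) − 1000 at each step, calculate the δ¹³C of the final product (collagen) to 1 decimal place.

-8.6‰

step 1: δ = (3.20 + 1000)·(-14.3/1000 + 1) − 1000 = -11.15‰
step 2: δ = (-11.15 + 1000)·(-11.7/1000 + 1) − 1000 = -22.72‰
step 3: δ = (-22.72 + 1000)·(14.4/1000 + 1) − 1000 = -8.64‰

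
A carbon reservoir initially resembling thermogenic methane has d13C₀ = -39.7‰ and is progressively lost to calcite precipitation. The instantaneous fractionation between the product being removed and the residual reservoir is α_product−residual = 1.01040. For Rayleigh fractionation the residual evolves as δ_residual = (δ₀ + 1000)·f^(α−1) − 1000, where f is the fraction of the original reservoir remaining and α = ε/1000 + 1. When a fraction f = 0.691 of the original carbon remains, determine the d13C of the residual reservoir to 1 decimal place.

Rayleigh residual: δ_res = (δ₀ + 1000)·f^(α−1) − 1000
α − 1 = 0.01040
f^(α−1) = 0.691^(0.01040) = 0.996163
δ_res = (-39.7 + 1000) × 0.996163 − 1000 = 956.616 − 1000 = -43.38‰

-43.4‰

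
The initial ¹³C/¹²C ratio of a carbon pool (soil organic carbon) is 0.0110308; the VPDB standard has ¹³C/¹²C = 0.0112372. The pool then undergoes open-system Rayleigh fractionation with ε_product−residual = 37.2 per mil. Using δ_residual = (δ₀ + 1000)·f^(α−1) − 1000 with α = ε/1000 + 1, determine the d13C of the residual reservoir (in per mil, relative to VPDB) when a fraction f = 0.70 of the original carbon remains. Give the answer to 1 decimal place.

-31.3 per mil

δ₀ = (0.0110308/0.0112372 − 1)×1000 = (0.981632 − 1)×1000 = -18.368 per mil
α − 1 = ε/1000 = 0.0372
f^(α−1) = 0.70^(0.0372) = 0.986819
δ_res = (-18.368 + 1000) × 0.986819 − 1000 = 968.694 − 1000 = -31.31 per mil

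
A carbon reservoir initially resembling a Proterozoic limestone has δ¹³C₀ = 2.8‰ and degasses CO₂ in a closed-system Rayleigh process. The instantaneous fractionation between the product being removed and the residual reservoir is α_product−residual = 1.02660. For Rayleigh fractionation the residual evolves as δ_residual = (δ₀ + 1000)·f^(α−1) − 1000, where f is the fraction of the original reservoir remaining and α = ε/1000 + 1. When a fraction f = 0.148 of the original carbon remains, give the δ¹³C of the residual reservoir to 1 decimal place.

-46.9‰

Rayleigh residual: δ_res = (δ₀ + 1000)·f^(α−1) − 1000
α − 1 = 0.02660
f^(α−1) = 0.148^(0.02660) = 0.950449
δ_res = (2.8 + 1000) × 0.950449 − 1000 = 953.111 − 1000 = -46.89‰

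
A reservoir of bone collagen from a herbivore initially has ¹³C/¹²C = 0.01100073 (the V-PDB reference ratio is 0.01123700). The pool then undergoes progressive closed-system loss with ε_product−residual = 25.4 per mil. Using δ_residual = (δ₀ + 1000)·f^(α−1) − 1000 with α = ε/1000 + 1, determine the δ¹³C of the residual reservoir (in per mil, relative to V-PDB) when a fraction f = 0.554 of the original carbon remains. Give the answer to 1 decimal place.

δ₀ = (0.01100073/0.01123700 − 1)×1000 = (0.978974 − 1)×1000 = -21.026 per mil
α − 1 = ε/1000 = 0.0254
f^(α−1) = 0.554^(0.0254) = 0.985111
δ_res = (-21.026 + 1000) × 0.985111 − 1000 = 964.398 − 1000 = -35.60 per mil

-35.6 per mil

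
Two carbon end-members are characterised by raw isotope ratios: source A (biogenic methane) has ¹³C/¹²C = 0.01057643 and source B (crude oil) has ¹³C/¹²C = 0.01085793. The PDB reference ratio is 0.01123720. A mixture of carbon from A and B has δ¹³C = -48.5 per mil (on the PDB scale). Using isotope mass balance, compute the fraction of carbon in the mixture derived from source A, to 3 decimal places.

0.589

δ_A = (0.01057643/0.01123720 − 1)×1000 = (0.941198 − 1)×1000 = -58.802 per mil
δ_B = (0.01085793/0.01123720 − 1)×1000 = (0.966249 − 1)×1000 = -33.751 per mil
f_A = (δ_mix − δ_B)/(δ_A − δ_B) = (-48.5 − (-33.751))/(-58.802 − (-33.751))
f_A = -14.749 / -25.051 = 0.5888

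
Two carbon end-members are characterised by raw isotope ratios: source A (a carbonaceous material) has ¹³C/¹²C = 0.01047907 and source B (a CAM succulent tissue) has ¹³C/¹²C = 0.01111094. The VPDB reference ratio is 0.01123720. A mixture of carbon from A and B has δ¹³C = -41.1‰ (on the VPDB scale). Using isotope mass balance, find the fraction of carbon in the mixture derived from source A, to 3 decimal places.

0.531

δ_A = (0.01047907/0.01123720 − 1)×1000 = (0.932534 − 1)×1000 = -67.466‰
δ_B = (0.01111094/0.01123720 − 1)×1000 = (0.988764 − 1)×1000 = -11.236‰
f_A = (δ_mix − δ_B)/(δ_A − δ_B) = (-41.1 − (-11.236))/(-67.466 − (-11.236))
f_A = -29.864 / -56.230 = 0.5311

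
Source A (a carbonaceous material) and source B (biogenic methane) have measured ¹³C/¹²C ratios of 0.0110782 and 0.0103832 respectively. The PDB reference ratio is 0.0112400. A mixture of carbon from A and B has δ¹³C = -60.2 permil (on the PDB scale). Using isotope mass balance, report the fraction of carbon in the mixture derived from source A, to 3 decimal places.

δ_A = (0.0110782/0.0112400 − 1)×1000 = (0.985605 − 1)×1000 = -14.395 permil
δ_B = (0.0103832/0.0112400 − 1)×1000 = (0.923772 − 1)×1000 = -76.228 permil
f_A = (δ_mix − δ_B)/(δ_A − δ_B) = (-60.2 − (-76.228))/(-14.395 − (-76.228))
f_A = 16.028 / 61.833 = 0.2592

0.259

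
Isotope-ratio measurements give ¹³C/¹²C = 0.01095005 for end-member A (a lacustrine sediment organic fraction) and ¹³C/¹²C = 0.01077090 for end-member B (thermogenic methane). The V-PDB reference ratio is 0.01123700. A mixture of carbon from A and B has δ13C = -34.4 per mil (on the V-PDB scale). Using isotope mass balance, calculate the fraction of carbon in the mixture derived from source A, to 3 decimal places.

δ_A = (0.01095005/0.01123700 − 1)×1000 = (0.974464 − 1)×1000 = -25.536 per mil
δ_B = (0.01077090/0.01123700 − 1)×1000 = (0.958521 − 1)×1000 = -41.479 per mil
f_A = (δ_mix − δ_B)/(δ_A − δ_B) = (-34.4 − (-41.479))/(-25.536 − (-41.479))
f_A = 7.079 / 15.943 = 0.4440

0.444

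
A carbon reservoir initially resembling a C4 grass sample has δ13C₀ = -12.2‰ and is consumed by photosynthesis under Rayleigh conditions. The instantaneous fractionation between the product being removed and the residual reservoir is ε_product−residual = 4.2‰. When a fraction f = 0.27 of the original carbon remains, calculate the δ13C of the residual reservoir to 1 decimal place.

Rayleigh residual: δ_res = (δ₀ + 1000)·f^(α−1) − 1000
α = ε/1000 + 1 = 1.00420, so α − 1 = 0.00420
f^(α−1) = 0.27^(0.00420) = 0.994516
δ_res = (-12.2 + 1000) × 0.994516 − 1000 = 982.383 − 1000 = -17.62‰

-17.6‰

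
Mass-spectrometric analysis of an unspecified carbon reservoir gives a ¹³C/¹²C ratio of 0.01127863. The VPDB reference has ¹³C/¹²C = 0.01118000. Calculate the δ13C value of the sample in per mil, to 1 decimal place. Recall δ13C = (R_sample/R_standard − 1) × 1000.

δ13C = (R_sample / R_standard − 1) × 1000
R_sample / R_standard = 0.01127863 / 0.01118000 = 1.008822
δ13C = (1.008822 − 1) × 1000 = 8.82 per mil

8.8 per mil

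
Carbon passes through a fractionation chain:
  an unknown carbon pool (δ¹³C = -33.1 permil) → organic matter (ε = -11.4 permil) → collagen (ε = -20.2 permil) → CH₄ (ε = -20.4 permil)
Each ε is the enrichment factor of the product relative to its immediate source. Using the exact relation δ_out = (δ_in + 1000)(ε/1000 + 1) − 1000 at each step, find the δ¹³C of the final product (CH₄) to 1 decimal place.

step 1: δ = (-33.10 + 1000)·(-11.4/1000 + 1) − 1000 = -44.12 permil
step 2: δ = (-44.12 + 1000)·(-20.2/1000 + 1) − 1000 = -63.43 permil
step 3: δ = (-63.43 + 1000)·(-20.4/1000 + 1) − 1000 = -82.54 permil

-82.5 permil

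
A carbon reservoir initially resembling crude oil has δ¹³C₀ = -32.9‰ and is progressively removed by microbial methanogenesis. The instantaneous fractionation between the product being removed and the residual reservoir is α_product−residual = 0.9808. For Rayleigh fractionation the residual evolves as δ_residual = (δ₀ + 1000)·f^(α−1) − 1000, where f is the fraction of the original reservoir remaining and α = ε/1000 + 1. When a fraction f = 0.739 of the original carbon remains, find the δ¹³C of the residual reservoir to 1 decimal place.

-27.3‰

Rayleigh residual: δ_res = (δ₀ + 1000)·f^(α−1) − 1000
α − 1 = -0.01920
f^(α−1) = 0.739^(-0.01920) = 1.005824
δ_res = (-32.9 + 1000) × 1.005824 − 1000 = 972.732 − 1000 = -27.27‰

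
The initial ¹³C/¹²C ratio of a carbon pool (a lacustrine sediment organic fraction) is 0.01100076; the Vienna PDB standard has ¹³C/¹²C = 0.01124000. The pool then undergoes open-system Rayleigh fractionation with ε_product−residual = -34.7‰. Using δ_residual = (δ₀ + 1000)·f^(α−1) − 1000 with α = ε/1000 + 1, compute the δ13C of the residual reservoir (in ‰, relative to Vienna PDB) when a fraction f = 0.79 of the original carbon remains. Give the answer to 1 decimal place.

-13.2‰

δ₀ = (0.01100076/0.01124000 − 1)×1000 = (0.978715 − 1)×1000 = -21.285‰
α − 1 = ε/1000 = -0.0347
f^(α−1) = 0.79^(-0.0347) = 1.008213
δ_res = (-21.285 + 1000) × 1.008213 − 1000 = 986.754 − 1000 = -13.25‰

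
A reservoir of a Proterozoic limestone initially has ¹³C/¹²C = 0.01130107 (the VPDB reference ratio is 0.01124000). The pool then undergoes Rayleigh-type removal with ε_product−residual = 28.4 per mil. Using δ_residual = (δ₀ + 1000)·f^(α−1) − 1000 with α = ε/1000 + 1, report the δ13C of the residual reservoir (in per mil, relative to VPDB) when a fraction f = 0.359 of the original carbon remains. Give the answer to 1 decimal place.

-23.4 per mil

δ₀ = (0.01130107/0.01124000 − 1)×1000 = (1.005433 − 1)×1000 = 5.433 per mil
α − 1 = ε/1000 = 0.0284
f^(α−1) = 0.359^(0.0284) = 0.971325
δ_res = (5.433 + 1000) × 0.971325 − 1000 = 976.603 − 1000 = -23.40 per mil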